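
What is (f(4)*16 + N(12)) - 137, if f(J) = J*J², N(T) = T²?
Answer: 1031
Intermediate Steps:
f(J) = J³
(f(4)*16 + N(12)) - 137 = (4³*16 + 12²) - 137 = (64*16 + 144) - 137 = (1024 + 144) - 137 = 1168 - 137 = 1031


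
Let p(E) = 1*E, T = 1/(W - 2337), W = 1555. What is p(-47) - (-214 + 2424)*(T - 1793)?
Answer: 91137174/23 ≈ 3.9625e+6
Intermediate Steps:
T = -1/782 (T = 1/(1555 - 2337) = 1/(-782) = -1/782 ≈ -0.0012788)
p(E) = E
p(-47) - (-214 + 2424)*(T - 1793) = -47 - (-214 + 2424)*(-1/782 - 1793) = -47 - 2210*(-1402127)/782 = -47 - 1*(-91138255/23) = -47 + 91138255/23 = 91137174/23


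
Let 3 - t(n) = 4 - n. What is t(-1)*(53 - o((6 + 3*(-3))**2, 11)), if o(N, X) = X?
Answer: -84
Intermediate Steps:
t(n) = -1 + n (t(n) = 3 - (4 - n) = 3 + (-4 + n) = -1 + n)
t(-1)*(53 - o((6 + 3*(-3))**2, 11)) = (-1 - 1)*(53 - 1*11) = -2*(53 - 11) = -2*42 = -84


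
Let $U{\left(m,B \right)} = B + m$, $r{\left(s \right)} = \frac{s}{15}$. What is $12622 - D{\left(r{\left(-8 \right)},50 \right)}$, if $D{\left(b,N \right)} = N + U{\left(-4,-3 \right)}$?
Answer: $12579$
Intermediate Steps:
$r{\left(s \right)} = \frac{s}{15}$ ($r{\left(s \right)} = s \frac{1}{15} = \frac{s}{15}$)
$D{\left(b,N \right)} = -7 + N$ ($D{\left(b,N \right)} = N - 7 = -7 + N$)
$12622 - D{\left(r{\left(-8 \right)},50 \right)} = 12622 - \left(-7 + 50\right) = 12622 - 43 = 12579$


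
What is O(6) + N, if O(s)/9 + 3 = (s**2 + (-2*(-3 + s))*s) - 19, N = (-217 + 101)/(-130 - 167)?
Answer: -58690/297 ≈ -197.61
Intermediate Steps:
N = 116/297 (N = -116/(-297) = -116*(-1/297) = 116/297 ≈ 0.39057)
O(s) = -198 + 9*s**2 + 9*s*(6 - 2*s) (O(s) = -27 + 9*((s**2 + (-2*(-3 + s))*s) - 19) = -27 + 9*((s**2 + (6 - 2*s)*s) - 19) = -27 + 9*((s**2 + s*(6 - 2*s)) - 19) = -27 + 9*(-19 + s**2 + s*(6 - 2*s)) = -27 + (-171 + 9*s**2 + 9*s*(6 - 2*s)) = -198 + 9*s**2 + 9*s*(6 - 2*s))
O(6) + N = (-198 - 9*6**2 + 54*6) + 116/297 = (-198 - 9*36 + 324) + 116/297 = (-198 - 324 + 324) + 116/297 = -198 + 116/297 = -58690/297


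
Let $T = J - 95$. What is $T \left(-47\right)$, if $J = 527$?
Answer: $-20304$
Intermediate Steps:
$T = 432$ ($T = 527 - 95 = 432$)
$T \left(-47\right) = 432 \left(-47\right) = -20304$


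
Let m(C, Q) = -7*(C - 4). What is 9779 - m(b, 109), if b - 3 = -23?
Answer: 9611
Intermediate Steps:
b = -20 (b = 3 - 23 = -20)
m(C, Q) = 28 - 7*C (m(C, Q) = -7*(-4 + C) = 28 - 7*C)
9779 - m(b, 109) = 9779 - (28 - 7*(-20)) = 9779 - (28 + 140) = 9779 - 1*168 = 9779 - 168 = 9611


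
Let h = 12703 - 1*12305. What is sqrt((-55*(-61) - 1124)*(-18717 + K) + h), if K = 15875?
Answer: 6*I*sqrt(176114) ≈ 2518.0*I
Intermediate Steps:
h = 398 (h = 12703 - 12305 = 398)
sqrt((-55*(-61) - 1124)*(-18717 + K) + h) = sqrt((-55*(-61) - 1124)*(-18717 + 15875) + 398) = sqrt((3355 - 1124)*(-2842) + 398) = sqrt(2231*(-2842) + 398) = sqrt(-6340502 + 398) = sqrt(-6340104) = 6*I*sqrt(176114)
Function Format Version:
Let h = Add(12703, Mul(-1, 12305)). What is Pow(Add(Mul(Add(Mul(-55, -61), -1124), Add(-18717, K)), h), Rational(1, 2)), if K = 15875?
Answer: Mul(6, I, Pow(176114, Rational(1, 2))) ≈ Mul(2518.0, I)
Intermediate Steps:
h = 398 (h = Add(12703, -12305) = 398)
Pow(Add(Mul(Add(Mul(-55, -61), -1124), Add(-18717, K)), h), Rational(1, 2)) = Pow(Add(Mul(Add(Mul(-55, -61), -1124), Add(-18717, 15875)), 398), Rational(1, 2)) = Pow(Add(Mul(Add(3355, -1124), -2842), 398), Rational(1, 2)) = Pow(Add(Mul(2231, -2842), 398), Rational(1, 2)) = Pow(Add(-6340502, 398), Rational(1, 2)) = Pow(-6340104, Rational(1, 2)) = Mul(6, I, Pow(176114, Rational(1, 2)))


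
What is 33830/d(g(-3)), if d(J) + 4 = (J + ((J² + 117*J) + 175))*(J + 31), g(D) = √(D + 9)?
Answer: -71212150/16182767 + 129873370*√6/48548301 ≈ 2.1522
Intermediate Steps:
g(D) = √(9 + D)
d(J) = -4 + (31 + J)*(175 + J² + 118*J) (d(J) = -4 + (J + ((J² + 117*J) + 175))*(J + 31) = -4 + (J + (175 + J² + 117*J))*(31 + J) = -4 + (175 + J² + 118*J)*(31 + J) = -4 + (31 + J)*(175 + J² + 118*J))
33830/d(g(-3)) = 33830/(5421 + (√(9 - 3))³ + 149*(√(9 - 3))² + 3833*√(9 - 3)) = 33830/(5421 + (√6)³ + 149*(√6)² + 3833*√6) = 33830/(5421 + 6*√6 + 149*6 + 3833*√6) = 33830/(5421 + 6*√6 + 894 + 3833*√6) = 33830/(6315 + 3839*√6)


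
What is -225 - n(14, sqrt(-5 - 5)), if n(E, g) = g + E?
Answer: -239 - I*sqrt(10) ≈ -239.0 - 3.1623*I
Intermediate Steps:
n(E, g) = E + g
-225 - n(14, sqrt(-5 - 5)) = -225 - (14 + sqrt(-5 - 5)) = -225 - (14 + sqrt(-10)) = -225 - (14 + I*sqrt(10)) = -225 + (-14 - I*sqrt(10)) = -239 - I*sqrt(10)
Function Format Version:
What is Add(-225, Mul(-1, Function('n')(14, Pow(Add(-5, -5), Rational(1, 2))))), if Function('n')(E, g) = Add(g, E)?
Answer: Add(-239, Mul(-1, I, Pow(10, Rational(1, 2)))) ≈ Add(-239.00, Mul(-3.1623, I))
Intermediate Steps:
Function('n')(E, g) = Add(E, g)
Add(-225, Mul(-1, Function('n')(14, Pow(Add(-5, -5), Rational(1, 2))))) = Add(-225, Mul(-1, Add(14, Pow(Add(-5, -5), Rational(1, 2))))) = Add(-225, Mul(-1, Add(14, Pow(-10, Rational(1, 2))))) = Add(-225, Mul(-1, Add(14, Mul(I, Pow(10, Rational(1, 2)))))) = Add(-225, Add(-14, Mul(-1, I, Pow(10, Rational(1, 2))))) = Add(-239, Mul(-1, I, Pow(10, Rational(1, 2))))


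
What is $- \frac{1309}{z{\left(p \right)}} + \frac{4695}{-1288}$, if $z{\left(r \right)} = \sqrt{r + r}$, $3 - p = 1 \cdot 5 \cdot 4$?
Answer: $- \frac{4695}{1288} + \frac{77 i \sqrt{34}}{2} \approx -3.6452 + 224.49 i$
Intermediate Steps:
$p = -17$ ($p = 3 - 1 \cdot 5 \cdot 4 = 3 - 5 \cdot 4 = 3 - 20 = -17$)
$z{\left(r \right)} = \sqrt{2} \sqrt{r}$ ($z{\left(r \right)} = \sqrt{2 r} = \sqrt{2} \sqrt{r}$)
$- \frac{1309}{z{\left(p \right)}} + \frac{4695}{-1288} = - \frac{1309}{\sqrt{2} \sqrt{-17}} + \frac{4695}{-1288} = - \frac{1309}{\sqrt{2} i \sqrt{17}} + 4695 \left(- \frac{1}{1288}\right) = - \frac{1309}{i \sqrt{34}} - \frac{4695}{1288} = - 1309 \left(- \frac{i \sqrt{34}}{34}\right) - \frac{4695}{1288} = \frac{77 i \sqrt{34}}{2} - \frac{4695}{1288} = - \frac{4695}{1288} + \frac{77 i \sqrt{34}}{2}$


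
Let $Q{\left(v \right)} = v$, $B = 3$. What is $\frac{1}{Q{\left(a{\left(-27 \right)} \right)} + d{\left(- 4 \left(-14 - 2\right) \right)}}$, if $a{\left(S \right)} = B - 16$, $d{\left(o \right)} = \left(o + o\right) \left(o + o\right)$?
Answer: $\frac{1}{16371} \approx 6.1084 \cdot 10^{-5}$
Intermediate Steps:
$d{\left(o \right)} = 4 o^{2}$ ($d{\left(o \right)} = 2 o 2 o = 4 o^{2}$)
$a{\left(S \right)} = -13$ ($a{\left(S \right)} = 3 - 16 = -13$)
$\frac{1}{Q{\left(a{\left(-27 \right)} \right)} + d{\left(- 4 \left(-14 - 2\right) \right)}} = \frac{1}{-13 + 4 \left(- 4 \left(-14 - 2\right)\right)^{2}} = \frac{1}{-13 + 4 \left(\left(-4\right) \left(-16\right)\right)^{2}} = \frac{1}{-13 + 4 \cdot 64^{2}} = \frac{1}{-13 + 4 \cdot 4096} = \frac{1}{-13 + 16384} = \frac{1}{16371}$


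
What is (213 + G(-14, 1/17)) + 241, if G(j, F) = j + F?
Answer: 7481/17 ≈ 440.06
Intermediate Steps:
G(j, F) = F + j
(213 + G(-14, 1/17)) + 241 = (213 + (1/17 - 14)) + 241 = (213 - 237/17) + 241 = 3384/17 + 241 = 7481/17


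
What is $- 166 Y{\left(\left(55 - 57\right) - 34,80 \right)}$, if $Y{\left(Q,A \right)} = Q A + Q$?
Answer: $484056$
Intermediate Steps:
$Y{\left(Q,A \right)} = Q + A Q$ ($Y{\left(Q,A \right)} = A Q + Q = Q + A Q$)
$- 166 Y{\left(\left(55 - 57\right) - 34,80 \right)} = - 166 \left(\left(55 - 57\right) - 34\right) \left(1 + 80\right) = - 166 \left(-2 - 34\right) 81 = - 166 \left(\left(-36\right) 81\right) = \left(-166\right) \left(-2916\right) = 484056$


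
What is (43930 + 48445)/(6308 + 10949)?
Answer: 92375/17257 ≈ 5.3529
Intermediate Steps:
(43930 + 48445)/(6308 + 10949) = 92375/17257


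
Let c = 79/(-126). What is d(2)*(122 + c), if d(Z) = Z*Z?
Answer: 30586/63 ≈ 485.49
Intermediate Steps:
d(Z) = Z²
c = -79/126 (c = 79*(-1/126) = -79/126 ≈ -0.62698)
d(2)*(122 + c) = 2²*(122 - 79/126) = 4*(15293/126) = 30586/63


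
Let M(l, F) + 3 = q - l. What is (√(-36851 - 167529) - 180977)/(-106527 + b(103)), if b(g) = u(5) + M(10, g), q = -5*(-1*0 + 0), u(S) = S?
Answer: 180977/106535 - 2*I*√51095/106535 ≈ 1.6988 - 0.0042435*I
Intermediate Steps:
q = 0 (q = -5*(0 + 0) = -5*0 = 0)
M(l, F) = -3 - l (M(l, F) = -3 + (0 - l) = -3 - l)
b(g) = -8 (b(g) = 5 + (-3 - 1*10) = 5 + (-3 - 10) = 5 - 13 = -8)
(√(-36851 - 167529) - 180977)/(-106527 + b(103)) = (√(-36851 - 167529) - 180977)/(-106527 - 8) = (√(-204380) - 180977)/(-106535) = (2*I*√51095 - 180977)*(-1/106535) = (-180977 + 2*I*√51095)*(-1/106535) = 180977/106535 - 2*I*√51095/106535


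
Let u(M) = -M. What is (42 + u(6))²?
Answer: 1296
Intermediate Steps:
(42 + u(6))² = (42 - 1*6)² = (42 - 6)² = 36² = 1296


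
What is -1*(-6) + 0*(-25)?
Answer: 6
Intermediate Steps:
-1*(-6) + 0*(-25) = 6 + 0 = 6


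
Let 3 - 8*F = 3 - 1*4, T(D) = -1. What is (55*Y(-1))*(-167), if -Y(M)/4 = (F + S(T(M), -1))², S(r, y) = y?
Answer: 9185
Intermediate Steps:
F = ½ (F = 3/8 - (3 - 1*4)/8 = 3/8 - (3 - 4)/8 = 3/8 - ⅛*(-1) = 3/8 + ⅛ = ½ ≈ 0.50000)
Y(M) = -1 (Y(M) = -4*(½ - 1)² = -4*(-½)² = -4*¼ = -1)
(55*Y(-1))*(-167) = (55*(-1))*(-167) = -55*(-167) = 9185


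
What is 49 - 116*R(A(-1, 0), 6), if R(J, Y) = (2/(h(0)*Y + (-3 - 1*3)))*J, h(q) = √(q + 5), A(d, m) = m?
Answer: 49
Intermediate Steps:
h(q) = √(5 + q)
R(J, Y) = 2*J/(-6 + Y*√5) (R(J, Y) = (2/(√(5 + 0)*Y + (-3 - 1*3)))*J = (2/(√5*Y + (-3 - 3)))*J = (2/(Y*√5 - 6))*J = (2/(-6 + Y*√5))*J = 2*J/(-6 + Y*√5))
49 - 116*R(A(-1, 0), 6) = 49 - 232*0/(-6 + 6*√5) = 49 - 116*0 = 49 + 0 = 49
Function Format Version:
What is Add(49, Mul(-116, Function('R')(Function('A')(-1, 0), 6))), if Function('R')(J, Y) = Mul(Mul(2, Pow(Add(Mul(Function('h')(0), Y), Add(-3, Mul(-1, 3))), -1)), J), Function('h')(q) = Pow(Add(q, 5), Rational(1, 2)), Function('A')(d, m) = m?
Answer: 49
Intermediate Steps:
Function('h')(q) = Pow(Add(5, q), Rational(1, 2))
Function('R')(J, Y) = Mul(2, J, Pow(Add(-6, Mul(Y, Pow(5, Rational(1, 2)))), -1)) (Function('R')(J, Y) = Mul(Mul(2, Pow(Add(Mul(Pow(Add(5, 0), Rational(1, 2)), Y), Add(-3, Mul(-1, 3))), -1)), J) = Mul(Mul(2, Pow(Add(Mul(Pow(5, Rational(1, 2)), Y), Add(-3, -3)), -1)), J) = Mul(Mul(2, Pow(Add(Mul(Y, Pow(5, Rational(1, 2))), -6), -1)), J) = Mul(Mul(2, Pow(Add(-6, Mul(Y, Pow(5, Rational(1, 2)))), -1)), J) = Mul(2, J, Pow(Add(-6, Mul(Y, Pow(5, Rational(1, 2)))), -1)))
Add(49, Mul(-116, Function('R')(Function('A')(-1, 0), 6))) = Add(49, Mul(-116, Mul(2, 0, Pow(Add(-6, Mul(6, Pow(5, Rational(1, 2)))), -1)))) = Add(49, Mul(-116, 0)) = Add(49, 0) = 49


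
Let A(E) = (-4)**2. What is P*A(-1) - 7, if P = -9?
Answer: -151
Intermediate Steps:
A(E) = 16
P*A(-1) - 7 = -9*16 - 7 = -144 - 7 = -151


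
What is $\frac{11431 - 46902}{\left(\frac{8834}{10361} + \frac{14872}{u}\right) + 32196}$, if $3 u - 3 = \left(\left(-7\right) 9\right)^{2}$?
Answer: $- \frac{121647475261}{110457338488} \approx -1.1013$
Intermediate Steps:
$u = 1324$ ($u = 1 + \frac{\left(\left(-7\right) 9\right)^{2}}{3} = 1 + \frac{\left(-63\right)^{2}}{3} = 1 + \frac{1}{3} \cdot 3969 = 1 + 1323 = 1324$)
$\frac{11431 - 46902}{\left(\frac{8834}{10361} + \frac{14872}{u}\right) + 32196} = \frac{11431 - 46902}{\left(\frac{8834}{10361} + \frac{14872}{1324}\right) + 32196} = - \frac{35471}{\left(8834 \cdot \frac{1}{10361} + 14872 \cdot \frac{1}{1324}\right) + 32196} = - \frac{35471}{\left(\frac{8834}{10361} + \frac{3718}{331}\right) + 32196} = - \frac{35471}{\frac{41446252}{3429491} + 32196} = - \frac{35471}{\frac{110457338488}{3429491}} = \left(-35471\right) \frac{3429491}{110457338488} = - \frac{121647475261}{110457338488}$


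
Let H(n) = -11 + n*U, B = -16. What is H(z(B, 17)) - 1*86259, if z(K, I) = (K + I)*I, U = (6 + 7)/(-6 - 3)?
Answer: -776651/9 ≈ -86295.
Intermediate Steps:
U = -13/9 (U = 13/(-9) = 13*(-⅑) = -13/9 ≈ -1.4444)
z(K, I) = I*(I + K) (z(K, I) = (I + K)*I = I*(I + K))
H(n) = -11 - 13*n/9 (H(n) = -11 + n*(-13/9) = -11 - 13*n/9)
H(z(B, 17)) - 1*86259 = (-11 - 221*(17 - 16)/9) - 1*86259 = (-11 - 221/9) - 86259 = -320/9 - 86259 = -776651/9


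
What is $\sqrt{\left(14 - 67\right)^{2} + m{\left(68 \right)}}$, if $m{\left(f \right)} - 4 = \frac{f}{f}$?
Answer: $\sqrt{2814} \approx 53.047$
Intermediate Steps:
$m{\left(f \right)} = 5$ ($m{\left(f \right)} = 4 + \frac{f}{f} = 4 + 1 = 5$)
$\sqrt{\left(14 - 67\right)^{2} + m{\left(68 \right)}} = \sqrt{\left(14 - 67\right)^{2} + 5} = \sqrt{\left(-53\right)^{2} + 5} = \sqrt{2809 + 5} = \sqrt{2814}$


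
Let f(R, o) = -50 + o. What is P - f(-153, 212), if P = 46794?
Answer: 46632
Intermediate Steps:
P - f(-153, 212) = 46794 - (-50 + 212) = 46794 - 1*162 = 46794 - 162 = 46632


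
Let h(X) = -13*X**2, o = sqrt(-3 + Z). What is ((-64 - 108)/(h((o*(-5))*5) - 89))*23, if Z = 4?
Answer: 1978/4107 ≈ 0.48162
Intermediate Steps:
o = 1 (o = sqrt(-3 + 4) = sqrt(1) = 1)
((-64 - 108)/(h((o*(-5))*5) - 89))*23 = ((-64 - 108)/(-13*((1*(-5))*5)**2 - 89))*23 = -172/(-13*(-5*5)**2 - 89)*23 = -172/(-13*(-25)**2 - 89)*23 = -172/(-13*625 - 89)*23 = -172/(-8125 - 89)*23 = -172/(-8214)*23 = -172*(-1/8214)*23 = (86/4107)*23 = 1978/4107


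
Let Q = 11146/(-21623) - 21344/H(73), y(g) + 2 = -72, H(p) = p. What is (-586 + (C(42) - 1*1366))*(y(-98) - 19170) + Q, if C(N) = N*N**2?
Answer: -2191221623390106/1578479 ≈ -1.3882e+9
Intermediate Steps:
y(g) = -74 (y(g) = -2 - 72 = -74)
C(N) = N**3
Q = -462334970/1578479 (Q = 11146/(-21623) - 21344/73 = 11146*(-1/21623) - 21344*1/73 = -11146/21623 - 21344/73 = -462334970/1578479 ≈ -292.90)
(-586 + (C(42) - 1*1366))*(y(-98) - 19170) + Q = (-586 + (42**3 - 1*1366))*(-74 - 19170) - 462334970/1578479 = (-586 + (74088 - 1366))*(-19244) - 462334970/1578479 = (-586 + 72722)*(-19244) - 462334970/1578479 = 72136*(-19244) - 462334970/1578479 = -1388185184 - 462334970/1578479 = -2191221623390106/1578479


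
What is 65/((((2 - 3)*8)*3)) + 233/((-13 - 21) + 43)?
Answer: 1669/72 ≈ 23.181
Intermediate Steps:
65/((((2 - 3)*8)*3)) + 233/((-13 - 21) + 43) = 65/((-1*8*3)) + 233/(-34 + 43) = 65/((-8*3)) + 233/9 = 65/(-24) + 233*(1/9) = 65*(-1/24) + 233/9 = -65/24 + 233/9 = 1669/72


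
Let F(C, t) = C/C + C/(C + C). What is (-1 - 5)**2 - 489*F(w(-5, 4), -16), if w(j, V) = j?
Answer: -1395/2 ≈ -697.50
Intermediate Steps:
F(C, t) = 3/2 (F(C, t) = 1 + C/((2*C)) = 1 + C*(1/(2*C)) = 1 + 1/2 = 3/2)
(-1 - 5)**2 - 489*F(w(-5, 4), -16) = (-1 - 5)**2 - 489*3/2 = (-6)**2 - 1467/2 = 36 - 1467/2 = -1395/2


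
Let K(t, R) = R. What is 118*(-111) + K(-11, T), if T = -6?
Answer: -13104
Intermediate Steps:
118*(-111) + K(-11, T) = 118*(-111) - 6 = -13098 - 6 = -13104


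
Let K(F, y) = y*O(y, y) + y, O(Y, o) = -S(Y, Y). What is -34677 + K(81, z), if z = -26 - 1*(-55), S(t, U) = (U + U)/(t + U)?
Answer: -34677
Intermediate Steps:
S(t, U) = 2*U/(U + t) (S(t, U) = (2*U)/(U + t) = 2*U/(U + t))
O(Y, o) = -1 (O(Y, o) = -2*Y/(Y + Y) = -2*Y/(2*Y) = -2*Y*1/(2*Y) = -1*1 = -1)
z = 29 (z = -26 + 55 = 29)
K(F, y) = 0 (K(F, y) = y*(-1) + y = -y + y = 0)
-34677 + K(81, z) = -34677 + 0 = -34677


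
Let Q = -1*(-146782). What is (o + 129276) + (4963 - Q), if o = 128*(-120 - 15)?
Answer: -29823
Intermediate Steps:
o = -17280 (o = 128*(-135) = -17280)
Q = 146782
(o + 129276) + (4963 - Q) = (-17280 + 129276) + (4963 - 1*146782) = 111996 + (4963 - 146782) = 111996 - 141819 = -29823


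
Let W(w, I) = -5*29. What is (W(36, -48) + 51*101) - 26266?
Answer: -21260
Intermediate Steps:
W(w, I) = -145
(W(36, -48) + 51*101) - 26266 = (-145 + 51*101) - 26266 = (-145 + 5151) - 26266 = 5006 - 26266 = -21260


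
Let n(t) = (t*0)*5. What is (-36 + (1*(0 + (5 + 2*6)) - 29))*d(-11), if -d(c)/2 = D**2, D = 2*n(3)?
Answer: 0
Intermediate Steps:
n(t) = 0 (n(t) = 0*5 = 0)
D = 0 (D = 2*0 = 0)
d(c) = 0 (d(c) = -2*0**2 = -2*0 = 0)
(-36 + (1*(0 + (5 + 2*6)) - 29))*d(-11) = (-36 + (1*(0 + (5 + 2*6)) - 29))*0 = (-36 + (1*(0 + (5 + 12)) - 29))*0 = (-36 + (1*(0 + 17) - 29))*0 = (-36 + (1*17 - 29))*0 = (-36 + (17 - 29))*0 = (-36 - 12)*0 = -48*0 = 0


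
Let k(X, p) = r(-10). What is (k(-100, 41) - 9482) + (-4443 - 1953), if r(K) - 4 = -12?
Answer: -15886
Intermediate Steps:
r(K) = -8 (r(K) = 4 - 12 = -8)
k(X, p) = -8
(k(-100, 41) - 9482) + (-4443 - 1953) = (-8 - 9482) + (-4443 - 1953) = -9490 - 6396 = -15886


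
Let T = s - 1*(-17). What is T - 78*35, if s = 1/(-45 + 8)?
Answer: -100382/37 ≈ -2713.0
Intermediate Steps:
s = -1/37 (s = 1/(-37) = -1/37 ≈ -0.027027)
T = 628/37 (T = -1/37 - 1*(-17) = -1/37 + 17 = 628/37 ≈ 16.973)
T - 78*35 = 628/37 - 78*35 = 628/37 - 2730 = -100382/37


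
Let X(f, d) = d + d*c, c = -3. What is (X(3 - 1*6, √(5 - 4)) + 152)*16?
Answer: 2400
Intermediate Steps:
X(f, d) = -2*d (X(f, d) = d + d*(-3) = d - 3*d = -2*d)
(X(3 - 1*6, √(5 - 4)) + 152)*16 = (-2*√(5 - 4) + 152)*16 = (-2*√1 + 152)*16 = (-2*1 + 152)*16 = (-2 + 152)*16 = 150*16 = 2400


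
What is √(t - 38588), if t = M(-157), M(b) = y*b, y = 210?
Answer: I*√71558 ≈ 267.5*I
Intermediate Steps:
M(b) = 210*b
t = -32970 (t = 210*(-157) = -32970)
√(t - 38588) = √(-32970 - 38588) = √(-71558) = I*√71558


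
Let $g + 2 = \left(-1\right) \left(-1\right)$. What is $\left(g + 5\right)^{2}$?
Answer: $16$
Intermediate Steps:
$g = -1$ ($g = -2 - -1 = -2 + 1 = -1$)
$\left(g + 5\right)^{2} = \left(-1 + 5\right)^{2} = 4^{2} = 16$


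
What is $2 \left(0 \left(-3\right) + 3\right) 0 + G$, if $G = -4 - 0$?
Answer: $-4$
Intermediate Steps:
$G = -4$ ($G = -4 + 0 = -4$)
$2 \left(0 \left(-3\right) + 3\right) 0 + G = 2 \left(0 \left(-3\right) + 3\right) 0 - 4 = 2 \left(0 + 3\right) 0 - 4 = 2 \cdot 3 \cdot 0 - 4 = 2 \cdot 0 - 4 = 0 - 4 = -4$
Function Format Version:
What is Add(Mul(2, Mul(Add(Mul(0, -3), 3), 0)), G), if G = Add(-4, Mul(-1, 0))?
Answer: -4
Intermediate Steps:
G = -4 (G = Add(-4, 0) = -4)
Add(Mul(2, Mul(Add(Mul(0, -3), 3), 0)), G) = Add(Mul(2, Mul(Add(Mul(0, -3), 3), 0)), -4) = Add(Mul(2, Mul(Add(0, 3), 0)), -4) = Add(Mul(2, Mul(3, 0)), -4) = Add(Mul(2, 0), -4) = Add(0, -4) = -4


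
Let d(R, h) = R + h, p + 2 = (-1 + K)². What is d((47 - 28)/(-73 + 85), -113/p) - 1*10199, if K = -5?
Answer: -2080951/204 ≈ -10201.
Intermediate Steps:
p = 34 (p = -2 + (-1 - 5)² = -2 + (-6)² = -2 + 36 = 34)
d((47 - 28)/(-73 + 85), -113/p) - 1*10199 = ((47 - 28)/(-73 + 85) - 113/34) - 1*10199 = (19/12 - 113*1/34) - 10199 = (19*(1/12) - 113/34) - 10199 = (19/12 - 113/34) - 10199 = -355/204 - 10199 = -2080951/204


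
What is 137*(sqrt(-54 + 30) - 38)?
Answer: -5206 + 274*I*sqrt(6) ≈ -5206.0 + 671.16*I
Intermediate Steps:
137*(sqrt(-54 + 30) - 38) = 137*(sqrt(-24) - 38) = 137*(2*I*sqrt(6) - 38) = 137*(-38 + 2*I*sqrt(6)) = -5206 + 274*I*sqrt(6)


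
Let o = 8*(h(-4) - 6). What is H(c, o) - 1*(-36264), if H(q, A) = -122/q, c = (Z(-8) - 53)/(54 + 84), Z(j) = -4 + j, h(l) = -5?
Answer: 2373996/65 ≈ 36523.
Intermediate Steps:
o = -88 (o = 8*(-5 - 6) = 8*(-11) = -88)
c = -65/138 (c = ((-4 - 8) - 53)/(54 + 84) = (-12 - 53)/138 = -65*1/138 = -65/138 ≈ -0.47101)
H(c, o) - 1*(-36264) = -122/(-65/138) - 1*(-36264) = -122*(-138/65) + 36264 = 16836/65 + 36264 = 2373996/65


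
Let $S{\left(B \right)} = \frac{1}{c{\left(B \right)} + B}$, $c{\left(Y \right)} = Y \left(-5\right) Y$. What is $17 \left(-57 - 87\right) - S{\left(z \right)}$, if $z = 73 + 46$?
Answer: $- \frac{173039327}{70686} \approx -2448.0$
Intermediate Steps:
$z = 119$
$c{\left(Y \right)} = - 5 Y^{2}$ ($c{\left(Y \right)} = - 5 Y Y = - 5 Y^{2}$)
$S{\left(B \right)} = \frac{1}{B - 5 B^{2}}$ ($S{\left(B \right)} = \frac{1}{- 5 B^{2} + B} = \frac{1}{B - 5 B^{2}}$)
$17 \left(-57 - 87\right) - S{\left(z \right)} = 17 \left(-57 - 87\right) - - \frac{1}{119 \left(-1 + 5 \cdot 119\right)} = 17 \left(-144\right) - \left(-1\right) \frac{1}{119} \frac{1}{-1 + 595} = -2448 - \left(-1\right) \frac{1}{119} \cdot \frac{1}{594} = -2448 - - \frac{1}{70686} = -2448 + \frac{1}{70686} = - \frac{173039327}{70686}$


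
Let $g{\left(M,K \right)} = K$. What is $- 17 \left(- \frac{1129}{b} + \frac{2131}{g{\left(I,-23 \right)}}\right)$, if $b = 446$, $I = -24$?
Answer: $\frac{16598681}{10258} \approx 1618.1$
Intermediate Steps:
$- 17 \left(- \frac{1129}{b} + \frac{2131}{g{\left(I,-23 \right)}}\right) = - 17 \left(- \frac{1129}{446} + \frac{2131}{-23}\right) = - 17 \left(\left(-1129\right) \frac{1}{446} + 2131 \left(- \frac{1}{23}\right)\right) = - 17 \left(- \frac{1129}{446} - \frac{2131}{23}\right) = \left(-17\right) \left(- \frac{976393}{10258}\right) = \frac{16598681}{10258}$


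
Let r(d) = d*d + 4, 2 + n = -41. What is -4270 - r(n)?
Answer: -6123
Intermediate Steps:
n = -43 (n = -2 - 41 = -43)
r(d) = 4 + d² (r(d) = d² + 4 = 4 + d²)
-4270 - r(n) = -4270 - (4 + (-43)²) = -4270 - (4 + 1849) = -4270 - 1*1853 = -4270 - 1853 = -6123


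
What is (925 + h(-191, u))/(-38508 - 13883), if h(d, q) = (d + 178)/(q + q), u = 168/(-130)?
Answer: -156245/8801688 ≈ -0.017752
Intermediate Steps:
u = -84/65 (u = 168*(-1/130) = -84/65 ≈ -1.2923)
h(d, q) = (178 + d)/(2*q) (h(d, q) = (178 + d)/((2*q)) = (178 + d)*(1/(2*q)) = (178 + d)/(2*q))
(925 + h(-191, u))/(-38508 - 13883) = (925 + (178 - 191)/(2*(-84/65)))/(-38508 - 13883) = (925 + (½)*(-65/84)*(-13))/(-52391) = (925 + 845/168)*(-1/52391) = (156245/168)*(-1/52391) = -156245/8801688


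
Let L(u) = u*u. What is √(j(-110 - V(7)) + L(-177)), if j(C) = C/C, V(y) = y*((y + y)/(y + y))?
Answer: √31330 ≈ 177.00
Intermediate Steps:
V(y) = y (V(y) = y*((2*y)/((2*y))) = y*((2*y)*(1/(2*y))) = y*1 = y)
L(u) = u²
j(C) = 1
√(j(-110 - V(7)) + L(-177)) = √(1 + (-177)²) = √(1 + 31329) = √31330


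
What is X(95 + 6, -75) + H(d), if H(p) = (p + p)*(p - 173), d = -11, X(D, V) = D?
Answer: 4149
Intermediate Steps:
H(p) = 2*p*(-173 + p) (H(p) = (2*p)*(-173 + p) = 2*p*(-173 + p))
X(95 + 6, -75) + H(d) = (95 + 6) + 2*(-11)*(-173 - 11) = 101 + 2*(-11)*(-184) = 101 + 4048 = 4149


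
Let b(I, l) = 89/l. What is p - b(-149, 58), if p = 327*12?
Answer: 227503/58 ≈ 3922.5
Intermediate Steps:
p = 3924
p - b(-149, 58) = 3924 - 89/58 = 227503/58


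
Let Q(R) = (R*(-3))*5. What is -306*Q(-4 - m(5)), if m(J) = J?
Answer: -41310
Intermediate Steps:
Q(R) = -15*R (Q(R) = -3*R*5 = -15*R)
-306*Q(-4 - m(5)) = -(-4590)*(-4 - 1*5) = -(-4590)*(-4 - 5) = -(-4590)*(-9) = -306*135 = -41310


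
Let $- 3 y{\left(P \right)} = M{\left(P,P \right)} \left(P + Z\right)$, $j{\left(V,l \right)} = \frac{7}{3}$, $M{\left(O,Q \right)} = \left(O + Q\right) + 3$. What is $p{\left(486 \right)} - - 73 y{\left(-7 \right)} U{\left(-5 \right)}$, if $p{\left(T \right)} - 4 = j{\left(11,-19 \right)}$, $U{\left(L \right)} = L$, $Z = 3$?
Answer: $\frac{16079}{3} \approx 5359.7$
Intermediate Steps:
$M{\left(O,Q \right)} = 3 + O + Q$
$j{\left(V,l \right)} = \frac{7}{3}$ ($j{\left(V,l \right)} = 7 \cdot \frac{1}{3} = \frac{7}{3}$)
$y{\left(P \right)} = - \frac{\left(3 + P\right) \left(3 + 2 P\right)}{3}$ ($y{\left(P \right)} = - \frac{\left(3 + P + P\right) \left(P + 3\right)}{3} = - \frac{\left(3 + 2 P\right) \left(3 + P\right)}{3} = - \frac{\left(3 + P\right) \left(3 + 2 P\right)}{3}$)
$p{\left(T \right)} = \frac{19}{3}$ ($p{\left(T \right)} = 4 + \frac{7}{3} = \frac{19}{3}$)
$p{\left(486 \right)} - - 73 y{\left(-7 \right)} U{\left(-5 \right)} = \frac{19}{3} - - 73 \left(- \frac{\left(3 - 7\right) \left(3 + 2 \left(-7\right)\right)}{3}\right) \left(-5\right) = \frac{19}{3} - - 73 \left(\left(- \frac{1}{3}\right) \left(-4\right) \left(3 - 14\right)\right) \left(-5\right) = \frac{19}{3} - - 73 \left(\left(- \frac{1}{3}\right) \left(-4\right) \left(-11\right)\right) \left(-5\right) = \frac{19}{3} - \left(-73\right) \left(- \frac{44}{3}\right) \left(-5\right) = \frac{19}{3} - \frac{3212}{3} \left(-5\right) = \frac{19}{3} - - \frac{16060}{3} = \frac{19}{3} + \frac{16060}{3} = \frac{16079}{3}$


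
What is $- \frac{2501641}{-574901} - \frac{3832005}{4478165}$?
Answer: $\frac{1799947532452}{514900307333} \approx 3.4957$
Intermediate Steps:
$- \frac{2501641}{-574901} - \frac{3832005}{4478165} = \left(-2501641\right) \left(- \frac{1}{574901}\right) - \frac{766401}{895633} = \frac{2501641}{574901} - \frac{766401}{895633} = \frac{1799947532452}{514900307333}$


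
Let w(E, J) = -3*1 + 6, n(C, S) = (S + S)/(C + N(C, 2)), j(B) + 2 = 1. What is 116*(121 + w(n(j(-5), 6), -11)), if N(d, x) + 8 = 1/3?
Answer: 14384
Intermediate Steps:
N(d, x) = -23/3 (N(d, x) = -8 + 1/3 = -23/3)
j(B) = -1 (j(B) = -2 + 1 = -1)
n(C, S) = 2*S/(-23/3 + C) (n(C, S) = (S + S)/(C - 23/3) = (2*S)/(-23/3 + C) = 2*S/(-23/3 + C))
w(E, J) = 3 (w(E, J) = -3 + 6 = 3)
116*(121 + w(n(j(-5), 6), -11)) = 116*(121 + 3) = 116*124 = 14384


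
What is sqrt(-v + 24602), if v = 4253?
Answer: 3*sqrt(2261) ≈ 142.65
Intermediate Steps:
sqrt(-v + 24602) = sqrt(-1*4253 + 24602) = sqrt(-4253 + 24602) = sqrt(20349) = 3*sqrt(2261)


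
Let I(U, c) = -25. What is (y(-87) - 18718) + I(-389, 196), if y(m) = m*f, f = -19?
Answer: -17090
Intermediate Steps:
y(m) = -19*m (y(m) = m*(-19) = -19*m)
(y(-87) - 18718) + I(-389, 196) = (-19*(-87) - 18718) - 25 = (1653 - 18718) - 25 = -17065 - 25 = -17090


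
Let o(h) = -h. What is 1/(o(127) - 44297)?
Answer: -1/44424 ≈ -2.2510e-5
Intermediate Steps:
1/(o(127) - 44297) = 1/(-1*127 - 44297) = 1/(-127 - 44297) = 1/(-44424) = -1/44424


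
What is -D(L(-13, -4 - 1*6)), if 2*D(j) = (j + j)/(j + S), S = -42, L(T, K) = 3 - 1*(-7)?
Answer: 5/16 ≈ 0.31250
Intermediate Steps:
L(T, K) = 10 (L(T, K) = 3 + 7 = 10)
D(j) = j/(-42 + j) (D(j) = ((j + j)/(j - 42))/2 = ((2*j)/(-42 + j))/2 = (2*j/(-42 + j))/2 = j/(-42 + j))
-D(L(-13, -4 - 1*6)) = -10/(-42 + 10) = -10/(-32) = -10*(-1)/32 = -1*(-5/16) = 5/16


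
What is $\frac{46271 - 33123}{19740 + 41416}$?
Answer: $\frac{3287}{15289} \approx 0.21499$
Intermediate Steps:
$\frac{46271 - 33123}{19740 + 41416} = \frac{13148}{61156} = 13148 \cdot \frac{1}{61156} = \frac{3287}{15289}$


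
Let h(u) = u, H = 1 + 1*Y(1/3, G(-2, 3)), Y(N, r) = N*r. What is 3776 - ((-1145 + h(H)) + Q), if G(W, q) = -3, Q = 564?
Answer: 4357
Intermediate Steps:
H = 0 (H = 1 + 1*(-3/3) = 1 + 1*((1/3)*(-3)) = 1 + 1*(-1) = 1 - 1 = 0)
3776 - ((-1145 + h(H)) + Q) = 3776 - ((-1145 + 0) + 564) = 3776 - (-1145 + 564) = 3776 - 1*(-581) = 3776 + 581 = 4357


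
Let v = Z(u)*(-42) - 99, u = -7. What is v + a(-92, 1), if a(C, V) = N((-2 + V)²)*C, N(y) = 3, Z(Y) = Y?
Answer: -81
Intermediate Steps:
a(C, V) = 3*C
v = 195 (v = -7*(-42) - 99 = 294 - 99 = 195)
v + a(-92, 1) = 195 + 3*(-92) = 195 - 276 = -81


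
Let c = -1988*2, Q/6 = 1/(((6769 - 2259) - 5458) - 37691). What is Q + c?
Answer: -153628670/38639 ≈ -3976.0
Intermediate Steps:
Q = -6/38639 (Q = 6/(((6769 - 2259) - 5458) - 37691) = 6/((4510 - 5458) - 37691) = 6/(-948 - 37691) = 6/(-38639) = 6*(-1/38639) = -6/38639 ≈ -0.00015528)
c = -3976
Q + c = -6/38639 - 3976 = -153628670/38639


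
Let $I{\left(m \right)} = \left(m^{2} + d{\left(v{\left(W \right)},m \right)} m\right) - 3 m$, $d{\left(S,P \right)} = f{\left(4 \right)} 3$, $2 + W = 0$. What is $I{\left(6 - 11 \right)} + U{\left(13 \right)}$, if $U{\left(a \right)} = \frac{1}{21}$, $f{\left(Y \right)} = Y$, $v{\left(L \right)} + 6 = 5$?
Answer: $- \frac{419}{21} \approx -19.952$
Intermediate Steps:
$W = -2$ ($W = -2 + 0 = -2$)
$v{\left(L \right)} = -1$ ($v{\left(L \right)} = -6 + 5 = -1$)
$d{\left(S,P \right)} = 12$ ($d{\left(S,P \right)} = 4 \cdot 3 = 12$)
$U{\left(a \right)} = \frac{1}{21}$
$I{\left(m \right)} = m^{2} + 9 m$ ($I{\left(m \right)} = \left(m^{2} + 12 m\right) - 3 m = m^{2} + 9 m$)
$I{\left(6 - 11 \right)} + U{\left(13 \right)} = \left(6 - 11\right) \left(9 + \left(6 - 11\right)\right) + \frac{1}{21} = - 5 \left(9 - 5\right) + \frac{1}{21} = \left(-5\right) 4 + \frac{1}{21} = -20 + \frac{1}{21} = - \frac{419}{21}$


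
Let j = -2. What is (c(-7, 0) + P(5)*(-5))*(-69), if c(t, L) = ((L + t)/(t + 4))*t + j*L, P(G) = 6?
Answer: 3197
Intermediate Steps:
c(t, L) = -2*L + t*(L + t)/(4 + t) (c(t, L) = ((L + t)/(t + 4))*t - 2*L = ((L + t)/(4 + t))*t - 2*L = t*(L + t)/(4 + t) - 2*L = -2*L + t*(L + t)/(4 + t))
(c(-7, 0) + P(5)*(-5))*(-69) = (((-7)² - 8*0 - 1*0*(-7))/(4 - 7) + 6*(-5))*(-69) = ((49 + 0 + 0)/(-3) - 30)*(-69) = (-⅓*49 - 30)*(-69) = (-49/3 - 30)*(-69) = -139/3*(-69) = 3197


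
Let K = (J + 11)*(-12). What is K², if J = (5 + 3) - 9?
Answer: 14400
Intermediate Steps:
J = -1 (J = 8 - 9 = -1)
K = -120 (K = (-1 + 11)*(-12) = 10*(-12) = -120)
K² = (-120)² = 14400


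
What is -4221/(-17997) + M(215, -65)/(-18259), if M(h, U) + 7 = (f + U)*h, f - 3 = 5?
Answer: 14178593/15647963 ≈ 0.90610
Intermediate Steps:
f = 8 (f = 3 + 5 = 8)
M(h, U) = -7 + h*(8 + U) (M(h, U) = -7 + (8 + U)*h = -7 + h*(8 + U))
-4221/(-17997) + M(215, -65)/(-18259) = -4221/(-17997) + (-7 + 8*215 - 65*215)/(-18259) = -4221*(-1/17997) + (-7 + 1720 - 13975)*(-1/18259) = 201/857 - 12262*(-1/18259) = 201/857 + 12262/18259 = 14178593/15647963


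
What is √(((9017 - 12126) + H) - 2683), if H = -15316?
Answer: 2*I*√5277 ≈ 145.29*I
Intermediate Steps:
√(((9017 - 12126) + H) - 2683) = √(((9017 - 12126) - 15316) - 2683) = √((-3109 - 15316) - 2683) = √(-18425 - 2683) = √(-21108) = 2*I*√5277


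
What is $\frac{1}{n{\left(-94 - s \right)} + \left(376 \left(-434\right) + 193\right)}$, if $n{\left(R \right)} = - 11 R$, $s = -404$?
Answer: $- \frac{1}{166401} \approx -6.0096 \cdot 10^{-6}$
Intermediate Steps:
$\frac{1}{n{\left(-94 - s \right)} + \left(376 \left(-434\right) + 193\right)} = \frac{1}{- 11 \left(-94 - -404\right) + \left(376 \left(-434\right) + 193\right)} = \frac{1}{- 11 \left(-94 + 404\right) + \left(-163184 + 193\right)} = \frac{1}{\left(-11\right) 310 - 162991} = \frac{1}{-3410 - 162991} = \frac{1}{-166401} = - \frac{1}{166401}$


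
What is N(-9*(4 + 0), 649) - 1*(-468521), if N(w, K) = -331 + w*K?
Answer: 444826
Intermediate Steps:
N(w, K) = -331 + K*w
N(-9*(4 + 0), 649) - 1*(-468521) = (-331 + 649*(-9*(4 + 0))) - 1*(-468521) = (-331 + 649*(-9*4)) + 468521 = (-331 + 649*(-36)) + 468521 = (-331 - 23364) + 468521 = -23695 + 468521 = 444826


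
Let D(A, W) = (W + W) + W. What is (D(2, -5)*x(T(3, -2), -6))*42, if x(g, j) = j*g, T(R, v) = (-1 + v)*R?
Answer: -34020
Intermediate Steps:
D(A, W) = 3*W (D(A, W) = 2*W + W = 3*W)
T(R, v) = R*(-1 + v)
x(g, j) = g*j
(D(2, -5)*x(T(3, -2), -6))*42 = ((3*(-5))*((3*(-1 - 2))*(-6)))*42 = -15*3*(-3)*(-6)*42 = -(-135)*(-6)*42 = -15*54*42 = -810*42 = -34020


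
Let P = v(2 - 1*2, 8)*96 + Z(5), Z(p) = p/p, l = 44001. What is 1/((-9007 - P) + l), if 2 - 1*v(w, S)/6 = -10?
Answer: 1/28081 ≈ 3.5611e-5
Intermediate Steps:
v(w, S) = 72 (v(w, S) = 12 - 6*(-10) = 12 + 60 = 72)
Z(p) = 1
P = 6913 (P = 72*96 + 1 = 6912 + 1 = 6913)
1/((-9007 - P) + l) = 1/((-9007 - 1*6913) + 44001) = 1/((-9007 - 6913) + 44001) = 1/(-15920 + 44001) = 1/28081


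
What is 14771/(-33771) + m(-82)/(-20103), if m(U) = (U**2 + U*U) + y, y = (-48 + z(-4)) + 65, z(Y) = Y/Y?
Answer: -83522411/75433157 ≈ -1.1072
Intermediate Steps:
z(Y) = 1
y = 18 (y = (-48 + 1) + 65 = -47 + 65 = 18)
m(U) = 18 + 2*U**2 (m(U) = (U**2 + U*U) + 18 = (U**2 + U**2) + 18 = 2*U**2 + 18 = 18 + 2*U**2)
14771/(-33771) + m(-82)/(-20103) = 14771/(-33771) + (18 + 2*(-82)**2)/(-20103) = 14771*(-1/33771) + (18 + 2*6724)*(-1/20103) = -14771/33771 + (18 + 13448)*(-1/20103) = -14771/33771 + 13466*(-1/20103) = -14771/33771 - 13466/20103 = -83522411/75433157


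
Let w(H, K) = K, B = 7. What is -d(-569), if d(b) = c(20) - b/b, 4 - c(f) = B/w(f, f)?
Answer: -53/20 ≈ -2.6500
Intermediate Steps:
c(f) = 4 - 7/f
d(b) = 53/20 (d(b) = (4 - 7/20) - b/b = (4 - 7*1/20) - 1*1 = (4 - 7/20) - 1 = 73/20 - 1 = 53/20)
-d(-569) = -1*53/20 = -53/20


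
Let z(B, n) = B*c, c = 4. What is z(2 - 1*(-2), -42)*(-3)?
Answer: -48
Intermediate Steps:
z(B, n) = 4*B (z(B, n) = B*4 = 4*B)
z(2 - 1*(-2), -42)*(-3) = (4*(2 - 1*(-2)))*(-3) = (4*(2 + 2))*(-3) = (4*4)*(-3) = 16*(-3) = -48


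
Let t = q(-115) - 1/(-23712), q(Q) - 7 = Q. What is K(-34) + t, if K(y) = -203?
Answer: -7374431/23712 ≈ -311.00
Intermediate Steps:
q(Q) = 7 + Q
t = -2560895/23712 (t = (7 - 115) - 1/(-23712) = -108 - 1*(-1/23712) = -108 + 1/23712 = -2560895/23712 ≈ -108.00)
K(-34) + t = -203 - 2560895/23712 = -7374431/23712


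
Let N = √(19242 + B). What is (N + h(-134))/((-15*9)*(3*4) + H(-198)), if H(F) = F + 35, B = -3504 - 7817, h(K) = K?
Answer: 45/1783 ≈ 0.025238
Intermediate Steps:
B = -11321
H(F) = 35 + F
N = 89 (N = √(19242 - 11321) = √7921 = 89)
(N + h(-134))/((-15*9)*(3*4) + H(-198)) = (89 - 134)/((-15*9)*(3*4) + (35 - 198)) = -45/(-135*12 - 163) = -45/(-1620 - 163) = -45/(-1783) = -45*(-1/1783) = 45/1783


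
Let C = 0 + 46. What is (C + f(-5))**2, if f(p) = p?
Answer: 1681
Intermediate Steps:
C = 46
(C + f(-5))**2 = (46 - 5)**2 = 41**2 = 1681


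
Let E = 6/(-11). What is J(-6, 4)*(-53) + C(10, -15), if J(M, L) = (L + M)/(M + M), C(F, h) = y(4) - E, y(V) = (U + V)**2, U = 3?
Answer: 2687/66 ≈ 40.712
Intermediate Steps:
y(V) = (3 + V)**2
E = -6/11 (E = 6*(-1/11) = -6/11 ≈ -0.54545)
C(F, h) = 545/11 (C(F, h) = (3 + 4)**2 - 1*(-6/11) = 7**2 + 6/11 = 49 + 6/11 = 545/11)
J(M, L) = (L + M)/(2*M) (J(M, L) = (L + M)/((2*M)) = (L + M)*(1/(2*M)) = (L + M)/(2*M))
J(-6, 4)*(-53) + C(10, -15) = ((1/2)*(4 - 6)/(-6))*(-53) + 545/11 = ((1/2)*(-1/6)*(-2))*(-53) + 545/11 = (1/6)*(-53) + 545/11 = -53/6 + 545/11 = 2687/66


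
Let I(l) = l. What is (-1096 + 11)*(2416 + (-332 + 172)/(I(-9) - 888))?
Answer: -2351533520/897 ≈ -2.6216e+6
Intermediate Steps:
(-1096 + 11)*(2416 + (-332 + 172)/(I(-9) - 888)) = (-1096 + 11)*(2416 + (-332 + 172)/(-9 - 888)) = -1085*(2416 - 160/(-897)) = -1085*(2416 - 160*(-1/897)) = -1085*(2416 + 160/897) = -1085*2167312/897 = -2351533520/897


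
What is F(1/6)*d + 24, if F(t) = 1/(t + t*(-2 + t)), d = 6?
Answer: -96/5 ≈ -19.200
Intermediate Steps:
F(1/6)*d + 24 = (1/((1/6)*(-1 + 1/6)))*6 + 24 = (6/(-5/6))*6 + 24 = (6*(-6/5))*6 + 24 = -36/5*6 + 24 = -216/5 + 24 = -96/5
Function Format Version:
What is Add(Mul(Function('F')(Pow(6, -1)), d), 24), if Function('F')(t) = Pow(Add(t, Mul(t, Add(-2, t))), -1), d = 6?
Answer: Rational(-96, 5) ≈ -19.200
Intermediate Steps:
Add(Mul(Function('F')(Pow(6, -1)), d), 24) = Add(Mul(Mul(Pow(Pow(6, -1), -1), Pow(Add(-1, Pow(6, -1)), -1)), 6), 24) = Add(Mul(Mul(Pow(Rational(1, 6), -1), Pow(Add(-1, Rational(1, 6)), -1)), 6), 24) = Add(Mul(Mul(6, Pow(Rational(-5, 6), -1)), 6), 24) = Add(Mul(Mul(6, Rational(-6, 5)), 6), 24) = Add(Mul(Rational(-36, 5), 6), 24) = Add(Rational(-216, 5), 24) = Rational(-96, 5)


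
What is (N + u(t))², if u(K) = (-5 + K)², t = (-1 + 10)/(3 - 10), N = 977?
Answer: 2480936481/2401 ≈ 1.0333e+6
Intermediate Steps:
t = -9/7 (t = 9/(-7) = 9*(-⅐) = -9/7 ≈ -1.2857)
(N + u(t))² = (977 + (-5 - 9/7)²)² = (977 + (-44/7)²)² = (977 + 1936/49)² = (49809/49)² = 2480936481/2401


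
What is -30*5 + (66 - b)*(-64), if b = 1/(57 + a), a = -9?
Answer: -13118/3 ≈ -4372.7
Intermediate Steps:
b = 1/48 (b = 1/(57 - 9) = 1/48 ≈ 0.020833)
-30*5 + (66 - b)*(-64) = -30*5 + (66 - 1*1/48)*(-64) = -150 + (66 - 1/48)*(-64) = -150 + (3167/48)*(-64) = -150 - 12668/3 = -13118/3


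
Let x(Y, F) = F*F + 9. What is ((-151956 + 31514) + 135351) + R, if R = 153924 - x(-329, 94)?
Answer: 159988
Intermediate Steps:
x(Y, F) = 9 + F**2 (x(Y, F) = F**2 + 9 = 9 + F**2)
R = 145079 (R = 153924 - (9 + 94**2) = 153924 - (9 + 8836) = 153924 - 1*8845 = 153924 - 8845 = 145079)
((-151956 + 31514) + 135351) + R = ((-151956 + 31514) + 135351) + 145079 = (-120442 + 135351) + 145079 = 14909 + 145079 = 159988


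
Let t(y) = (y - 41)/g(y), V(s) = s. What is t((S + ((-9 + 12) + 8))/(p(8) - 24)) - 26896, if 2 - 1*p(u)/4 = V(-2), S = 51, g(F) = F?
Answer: -833581/31 ≈ -26890.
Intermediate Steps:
p(u) = 16 (p(u) = 8 - 4*(-2) = 8 + 8 = 16)
t(y) = (-41 + y)/y (t(y) = (y - 41)/y = (-41 + y)/y)
t((S + ((-9 + 12) + 8))/(p(8) - 24)) - 26896 = (-41 + (51 + ((-9 + 12) + 8))/(16 - 24))/(((51 + ((-9 + 12) + 8))/(16 - 24))) - 26896 = (-41 + (51 + (3 + 8))/(-8))/(((51 + (3 + 8))/(-8))) - 26896 = (-41 + (51 + 11)*(-1/8))/(((51 + 11)*(-1/8))) - 26896 = (-41 + 62*(-1/8))/((62*(-1/8))) - 26896 = (-41 - 31/4)/(-31/4) - 26896 = -4/31*(-195/4) - 26896 = 195/31 - 26896 = -833581/31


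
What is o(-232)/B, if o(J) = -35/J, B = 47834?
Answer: 35/11097488 ≈ 3.1539e-6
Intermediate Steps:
o(-232)/B = -35/(-232)/47834 = -35*(-1/232)*(1/47834) = (35/232)*(1/47834) = 35/11097488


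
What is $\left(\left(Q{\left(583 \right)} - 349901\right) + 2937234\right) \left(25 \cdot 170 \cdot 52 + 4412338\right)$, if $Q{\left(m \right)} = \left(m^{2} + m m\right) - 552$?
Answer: $15135071943942$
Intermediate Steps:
$Q{\left(m \right)} = -552 + 2 m^{2}$ ($Q{\left(m \right)} = \left(m^{2} + m^{2}\right) - 552 = 2 m^{2} - 552 = -552 + 2 m^{2}$)
$\left(\left(Q{\left(583 \right)} - 349901\right) + 2937234\right) \left(25 \cdot 170 \cdot 52 + 4412338\right) = \left(\left(\left(-552 + 2 \cdot 583^{2}\right) - 349901\right) + 2937234\right) \left(25 \cdot 170 \cdot 52 + 4412338\right) = \left(\left(\left(-552 + 2 \cdot 339889\right) - 349901\right) + 2937234\right) \left(4250 \cdot 52 + 4412338\right) = \left(\left(\left(-552 + 679778\right) - 349901\right) + 2937234\right) \left(221000 + 4412338\right) = \left(\left(679226 - 349901\right) + 2937234\right) 4633338 = \left(329325 + 2937234\right) 4633338 = 3266559 \cdot 4633338 = 15135071943942$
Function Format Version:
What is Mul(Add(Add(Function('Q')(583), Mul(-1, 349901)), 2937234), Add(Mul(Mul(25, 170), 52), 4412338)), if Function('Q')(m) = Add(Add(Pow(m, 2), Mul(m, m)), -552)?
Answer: 15135071943942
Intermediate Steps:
Function('Q')(m) = Add(-552, Mul(2, Pow(m, 2))) (Function('Q')(m) = Add(Add(Pow(m, 2), Pow(m, 2)), -552) = Add(Mul(2, Pow(m, 2)), -552) = Add(-552, Mul(2, Pow(m, 2))))
Mul(Add(Add(Function('Q')(583), Mul(-1, 349901)), 2937234), Add(Mul(Mul(25, 170), 52), 4412338)) = Mul(Add(Add(Add(-552, Mul(2, Pow(583, 2))), Mul(-1, 349901)), 2937234), Add(Mul(Mul(25, 170), 52), 4412338)) = Mul(Add(Add(Add(-552, Mul(2, 339889)), -349901), 2937234), Add(Mul(4250, 52), 4412338)) = Mul(Add(Add(Add(-552, 679778), -349901), 2937234), Add(221000, 4412338)) = Mul(Add(Add(679226, -349901), 2937234), 4633338) = Mul(Add(329325, 2937234), 4633338) = Mul(3266559, 4633338) = 15135071943942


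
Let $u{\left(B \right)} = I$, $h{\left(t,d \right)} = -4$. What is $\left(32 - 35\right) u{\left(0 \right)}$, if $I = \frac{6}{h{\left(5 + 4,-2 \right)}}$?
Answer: $\frac{9}{2} \approx 4.5$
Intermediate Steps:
$I = - \frac{3}{2}$ ($I = \frac{6}{-4} = 6 \left(- \frac{1}{4}\right) = - \frac{3}{2} \approx -1.5$)
$u{\left(B \right)} = - \frac{3}{2}$
$\left(32 - 35\right) u{\left(0 \right)} = \left(32 - 35\right) \left(- \frac{3}{2}\right) = \left(-3\right) \left(- \frac{3}{2}\right) = \frac{9}{2}$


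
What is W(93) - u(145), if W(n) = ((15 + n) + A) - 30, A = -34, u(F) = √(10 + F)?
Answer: 44 - √155 ≈ 31.550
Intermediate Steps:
W(n) = -49 + n (W(n) = ((15 + n) - 34) - 30 = (-19 + n) - 30 = -49 + n)
W(93) - u(145) = (-49 + 93) - √(10 + 145) = 44 - √155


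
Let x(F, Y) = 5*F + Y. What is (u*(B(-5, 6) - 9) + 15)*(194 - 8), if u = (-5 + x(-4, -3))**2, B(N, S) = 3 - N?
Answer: -143034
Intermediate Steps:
x(F, Y) = Y + 5*F
u = 784 (u = (-5 + (-3 + 5*(-4)))**2 = (-5 + (-3 - 20))**2 = (-5 - 23)**2 = (-28)**2 = 784)
(u*(B(-5, 6) - 9) + 15)*(194 - 8) = (784*((3 - 1*(-5)) - 9) + 15)*(194 - 8) = (784*((3 + 5) - 9) + 15)*186 = (784*(8 - 9) + 15)*186 = (784*(-1) + 15)*186 = (-784 + 15)*186 = -769*186 = -143034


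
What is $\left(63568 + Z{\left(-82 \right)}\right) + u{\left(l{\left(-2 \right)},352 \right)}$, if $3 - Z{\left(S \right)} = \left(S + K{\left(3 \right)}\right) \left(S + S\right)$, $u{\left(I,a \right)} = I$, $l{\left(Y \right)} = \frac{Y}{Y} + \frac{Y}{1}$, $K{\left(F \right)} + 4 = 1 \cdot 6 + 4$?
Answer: $51106$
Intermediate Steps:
$K{\left(F \right)} = 6$ ($K{\left(F \right)} = -4 + \left(1 \cdot 6 + 4\right) = -4 + \left(6 + 4\right) = -4 + 10 = 6$)
$l{\left(Y \right)} = 1 + Y$ ($l{\left(Y \right)} = 1 + Y 1 = 1 + Y$)
$Z{\left(S \right)} = 3 - 2 S \left(6 + S\right)$ ($Z{\left(S \right)} = 3 - \left(S + 6\right) \left(S + S\right) = 3 - \left(6 + S\right) 2 S = 3 - 2 S \left(6 + S\right)$)
$\left(63568 + Z{\left(-82 \right)}\right) + u{\left(l{\left(-2 \right)},352 \right)} = \left(63568 - \left(-987 + 13448\right)\right) + \left(1 - 2\right) = \left(63568 + \left(3 + 984 - 13448\right)\right) - 1 = \left(63568 - 12461\right) - 1 = 51107 - 1 = 51106$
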